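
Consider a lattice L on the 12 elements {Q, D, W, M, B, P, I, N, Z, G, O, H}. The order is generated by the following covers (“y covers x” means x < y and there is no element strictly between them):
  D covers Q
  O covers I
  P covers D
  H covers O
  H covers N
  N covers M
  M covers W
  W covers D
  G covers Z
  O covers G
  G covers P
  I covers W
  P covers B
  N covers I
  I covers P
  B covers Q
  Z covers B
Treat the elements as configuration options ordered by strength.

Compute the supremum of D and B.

Common upper bounds of {D, B}: G, H, I, N, O, P.
The least among these is P.

P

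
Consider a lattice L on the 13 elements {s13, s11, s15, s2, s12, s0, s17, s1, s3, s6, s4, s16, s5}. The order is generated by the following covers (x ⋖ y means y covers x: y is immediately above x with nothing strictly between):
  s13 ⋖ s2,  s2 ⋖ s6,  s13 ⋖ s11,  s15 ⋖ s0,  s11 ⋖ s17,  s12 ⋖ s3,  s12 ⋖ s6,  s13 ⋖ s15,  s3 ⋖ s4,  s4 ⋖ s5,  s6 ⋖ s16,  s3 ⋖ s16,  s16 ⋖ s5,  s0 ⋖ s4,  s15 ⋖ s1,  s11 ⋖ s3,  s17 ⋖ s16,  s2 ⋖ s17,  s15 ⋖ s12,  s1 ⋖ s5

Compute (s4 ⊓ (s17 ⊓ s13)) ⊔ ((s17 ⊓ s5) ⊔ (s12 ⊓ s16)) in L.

s17 ∧ s13 = s13
s4 ∧ s13 = s13
s17 ∧ s5 = s17
s12 ∧ s16 = s12
s17 ∨ s12 = s16
s13 ∨ s16 = s16

s16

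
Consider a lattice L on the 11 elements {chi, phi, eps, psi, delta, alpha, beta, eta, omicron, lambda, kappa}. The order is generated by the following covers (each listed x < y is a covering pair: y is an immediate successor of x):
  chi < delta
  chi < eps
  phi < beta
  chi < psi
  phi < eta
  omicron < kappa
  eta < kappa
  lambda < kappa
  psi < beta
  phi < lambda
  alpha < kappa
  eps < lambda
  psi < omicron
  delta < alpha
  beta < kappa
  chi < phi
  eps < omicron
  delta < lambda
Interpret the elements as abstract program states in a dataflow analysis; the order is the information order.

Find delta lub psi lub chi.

kappa

Common upper bounds of {delta, psi, chi}: kappa.
The least among these is kappa.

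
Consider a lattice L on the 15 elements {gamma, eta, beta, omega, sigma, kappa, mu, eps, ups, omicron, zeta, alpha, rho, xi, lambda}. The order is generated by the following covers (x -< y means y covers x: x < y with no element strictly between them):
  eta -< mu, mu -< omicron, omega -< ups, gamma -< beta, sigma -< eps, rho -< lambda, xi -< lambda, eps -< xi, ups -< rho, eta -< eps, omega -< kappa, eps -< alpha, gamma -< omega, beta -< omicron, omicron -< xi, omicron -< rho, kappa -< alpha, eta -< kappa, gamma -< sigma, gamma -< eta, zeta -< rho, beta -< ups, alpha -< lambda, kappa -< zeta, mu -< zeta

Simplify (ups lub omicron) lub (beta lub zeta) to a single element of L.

ups ∨ omicron = rho
beta ∨ zeta = rho
rho ∨ rho = rho

rho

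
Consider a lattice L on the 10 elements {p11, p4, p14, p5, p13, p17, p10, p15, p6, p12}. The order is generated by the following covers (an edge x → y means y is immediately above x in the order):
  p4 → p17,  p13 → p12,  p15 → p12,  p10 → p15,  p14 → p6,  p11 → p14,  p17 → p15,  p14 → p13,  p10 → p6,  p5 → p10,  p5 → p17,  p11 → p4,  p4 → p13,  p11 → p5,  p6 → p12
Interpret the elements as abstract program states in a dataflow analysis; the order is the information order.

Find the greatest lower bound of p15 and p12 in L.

Common lower bounds of {p15, p12}: p10, p11, p15, p17, p4, p5.
The greatest among these is p15.

p15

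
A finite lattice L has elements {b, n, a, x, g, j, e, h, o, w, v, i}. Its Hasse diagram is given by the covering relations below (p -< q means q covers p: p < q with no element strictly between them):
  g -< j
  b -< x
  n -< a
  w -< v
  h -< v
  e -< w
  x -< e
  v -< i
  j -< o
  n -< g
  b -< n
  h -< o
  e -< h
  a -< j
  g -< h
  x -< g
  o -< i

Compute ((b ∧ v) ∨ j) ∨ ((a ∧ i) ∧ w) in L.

b ∧ v = b
b ∨ j = j
a ∧ i = a
a ∧ w = b
j ∨ b = j

j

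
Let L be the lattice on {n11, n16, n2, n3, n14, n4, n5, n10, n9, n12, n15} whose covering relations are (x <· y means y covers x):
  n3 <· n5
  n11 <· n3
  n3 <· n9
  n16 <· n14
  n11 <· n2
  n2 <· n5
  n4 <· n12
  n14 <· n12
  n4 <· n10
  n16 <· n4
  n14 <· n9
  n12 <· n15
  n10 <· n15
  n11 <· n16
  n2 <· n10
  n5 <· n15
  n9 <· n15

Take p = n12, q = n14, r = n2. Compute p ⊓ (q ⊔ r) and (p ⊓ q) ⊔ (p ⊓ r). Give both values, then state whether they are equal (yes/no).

q ⊔ r = n15, so p ⊓ (q ⊔ r) = n12 ⊓ n15 = n12.
p ⊓ q = n14 and p ⊓ r = n11, so (p ⊓ q) ⊔ (p ⊓ r) = n14 ⊔ n11 = n14.
Equal: no.

n12; n14; no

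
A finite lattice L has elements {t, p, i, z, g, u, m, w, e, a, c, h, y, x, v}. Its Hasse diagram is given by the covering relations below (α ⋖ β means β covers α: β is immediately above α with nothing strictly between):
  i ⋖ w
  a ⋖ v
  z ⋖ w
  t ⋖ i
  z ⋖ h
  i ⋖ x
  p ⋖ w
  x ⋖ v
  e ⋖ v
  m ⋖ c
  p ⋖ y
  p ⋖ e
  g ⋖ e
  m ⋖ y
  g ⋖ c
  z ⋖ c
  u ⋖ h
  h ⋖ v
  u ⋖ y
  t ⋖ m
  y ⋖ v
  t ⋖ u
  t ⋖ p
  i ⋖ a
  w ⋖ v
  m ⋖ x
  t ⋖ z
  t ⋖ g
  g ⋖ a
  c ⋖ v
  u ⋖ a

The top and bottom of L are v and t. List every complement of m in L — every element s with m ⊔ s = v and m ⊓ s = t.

a, e, h, w

Need s with m ∨ s = v and m ∧ s = t.
Checking each element gives: a, e, h, w.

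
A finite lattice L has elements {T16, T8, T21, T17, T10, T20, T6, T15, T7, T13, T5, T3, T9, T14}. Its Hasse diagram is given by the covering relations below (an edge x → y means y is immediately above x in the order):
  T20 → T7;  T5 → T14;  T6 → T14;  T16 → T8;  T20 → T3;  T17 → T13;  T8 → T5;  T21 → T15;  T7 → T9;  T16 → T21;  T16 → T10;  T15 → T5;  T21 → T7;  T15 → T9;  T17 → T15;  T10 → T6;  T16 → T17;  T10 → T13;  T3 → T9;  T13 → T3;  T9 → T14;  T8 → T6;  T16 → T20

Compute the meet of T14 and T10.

Common lower bounds of {T14, T10}: T10, T16.
The greatest among these is T10.

T10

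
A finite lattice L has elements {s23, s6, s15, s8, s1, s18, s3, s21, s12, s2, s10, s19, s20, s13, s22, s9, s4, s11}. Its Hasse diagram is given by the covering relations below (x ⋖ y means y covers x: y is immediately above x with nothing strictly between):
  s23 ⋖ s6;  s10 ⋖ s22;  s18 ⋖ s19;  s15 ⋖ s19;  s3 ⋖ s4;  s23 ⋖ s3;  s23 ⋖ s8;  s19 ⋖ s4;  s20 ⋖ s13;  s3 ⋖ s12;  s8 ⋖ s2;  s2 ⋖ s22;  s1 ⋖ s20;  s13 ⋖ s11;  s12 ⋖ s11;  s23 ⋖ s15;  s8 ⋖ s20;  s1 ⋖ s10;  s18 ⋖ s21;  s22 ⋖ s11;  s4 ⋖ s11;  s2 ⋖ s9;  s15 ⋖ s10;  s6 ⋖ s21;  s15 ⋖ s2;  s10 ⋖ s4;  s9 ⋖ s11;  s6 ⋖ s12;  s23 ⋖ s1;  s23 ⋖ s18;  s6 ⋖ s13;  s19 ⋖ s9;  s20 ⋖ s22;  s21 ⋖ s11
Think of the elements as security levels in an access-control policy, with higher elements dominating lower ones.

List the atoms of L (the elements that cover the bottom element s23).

s1, s15, s18, s3, s6, s8

The atoms are exactly the elements that cover s23: s1, s15, s18, s3, s6, s8.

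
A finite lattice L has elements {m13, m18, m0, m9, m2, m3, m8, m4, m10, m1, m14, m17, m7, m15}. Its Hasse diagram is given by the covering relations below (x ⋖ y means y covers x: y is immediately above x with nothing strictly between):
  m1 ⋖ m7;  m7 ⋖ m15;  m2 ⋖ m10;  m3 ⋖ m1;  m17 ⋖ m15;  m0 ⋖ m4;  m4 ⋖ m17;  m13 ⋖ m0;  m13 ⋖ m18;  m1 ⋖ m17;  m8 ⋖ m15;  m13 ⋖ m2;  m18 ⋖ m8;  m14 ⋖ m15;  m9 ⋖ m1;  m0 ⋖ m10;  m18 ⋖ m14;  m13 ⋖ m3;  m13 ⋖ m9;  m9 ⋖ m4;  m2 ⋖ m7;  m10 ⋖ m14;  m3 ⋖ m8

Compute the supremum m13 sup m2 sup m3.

m7

Common upper bounds of {m13, m2, m3}: m15, m7.
The least among these is m7.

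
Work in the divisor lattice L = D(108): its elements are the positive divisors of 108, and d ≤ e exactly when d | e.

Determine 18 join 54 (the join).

54

In the divisibility order, the join is the least common multiple: lcm(18, 54) = 54.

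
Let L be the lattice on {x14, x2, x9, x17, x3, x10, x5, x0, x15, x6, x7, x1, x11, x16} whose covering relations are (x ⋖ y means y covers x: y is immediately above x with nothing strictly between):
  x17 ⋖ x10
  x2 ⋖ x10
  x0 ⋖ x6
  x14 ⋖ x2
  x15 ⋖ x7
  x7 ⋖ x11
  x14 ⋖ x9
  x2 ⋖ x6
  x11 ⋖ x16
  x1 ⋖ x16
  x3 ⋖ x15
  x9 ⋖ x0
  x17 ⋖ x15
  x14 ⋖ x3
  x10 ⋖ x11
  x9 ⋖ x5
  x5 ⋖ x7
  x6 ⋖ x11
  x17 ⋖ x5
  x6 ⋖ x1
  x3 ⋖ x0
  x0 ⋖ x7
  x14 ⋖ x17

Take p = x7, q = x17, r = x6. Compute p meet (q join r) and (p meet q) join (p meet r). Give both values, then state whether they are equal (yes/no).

q join r = x11, so p meet (q join r) = x7 meet x11 = x7.
p meet q = x17 and p meet r = x0, so (p meet q) join (p meet r) = x17 join x0 = x7.
Equal: yes.

x7; x7; yes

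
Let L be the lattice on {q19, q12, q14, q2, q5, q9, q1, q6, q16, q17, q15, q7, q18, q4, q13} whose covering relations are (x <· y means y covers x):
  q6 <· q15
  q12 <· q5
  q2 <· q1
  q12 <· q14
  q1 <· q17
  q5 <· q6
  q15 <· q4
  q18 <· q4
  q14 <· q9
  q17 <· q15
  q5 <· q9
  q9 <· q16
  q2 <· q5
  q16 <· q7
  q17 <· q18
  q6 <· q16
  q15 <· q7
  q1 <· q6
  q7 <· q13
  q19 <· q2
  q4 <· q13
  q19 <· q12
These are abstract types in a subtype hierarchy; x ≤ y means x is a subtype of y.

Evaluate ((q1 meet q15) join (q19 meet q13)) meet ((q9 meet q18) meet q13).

q2

q1 ∧ q15 = q1
q19 ∧ q13 = q19
q1 ∨ q19 = q1
q9 ∧ q18 = q2
q2 ∧ q13 = q2
q1 ∧ q2 = q2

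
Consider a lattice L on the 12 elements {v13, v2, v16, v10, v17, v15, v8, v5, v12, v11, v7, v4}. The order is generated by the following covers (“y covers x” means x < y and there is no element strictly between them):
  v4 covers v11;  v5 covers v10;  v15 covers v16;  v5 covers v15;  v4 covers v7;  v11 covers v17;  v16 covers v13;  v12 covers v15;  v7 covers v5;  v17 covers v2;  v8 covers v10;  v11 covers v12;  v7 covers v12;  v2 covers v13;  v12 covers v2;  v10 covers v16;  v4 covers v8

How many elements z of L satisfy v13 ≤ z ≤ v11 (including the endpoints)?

7

The interval [v13, v11] = {v11, v12, v13, v15, v16, v17, v2}, which has 7 elements.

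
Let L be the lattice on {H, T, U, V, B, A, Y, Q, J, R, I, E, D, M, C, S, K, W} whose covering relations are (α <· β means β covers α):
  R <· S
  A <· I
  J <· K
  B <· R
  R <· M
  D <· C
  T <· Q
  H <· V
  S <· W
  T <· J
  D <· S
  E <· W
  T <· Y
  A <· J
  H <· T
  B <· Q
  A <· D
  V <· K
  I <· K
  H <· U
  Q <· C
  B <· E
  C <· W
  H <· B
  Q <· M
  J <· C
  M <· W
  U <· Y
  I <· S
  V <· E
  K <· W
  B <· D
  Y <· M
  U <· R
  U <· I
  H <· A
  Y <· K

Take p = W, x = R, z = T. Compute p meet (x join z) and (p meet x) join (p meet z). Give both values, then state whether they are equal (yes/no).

M; M; yes

x join z = M, so p meet (x join z) = W meet M = M.
p meet x = R and p meet z = T, so (p meet x) join (p meet z) = R join T = M.
Equal: yes.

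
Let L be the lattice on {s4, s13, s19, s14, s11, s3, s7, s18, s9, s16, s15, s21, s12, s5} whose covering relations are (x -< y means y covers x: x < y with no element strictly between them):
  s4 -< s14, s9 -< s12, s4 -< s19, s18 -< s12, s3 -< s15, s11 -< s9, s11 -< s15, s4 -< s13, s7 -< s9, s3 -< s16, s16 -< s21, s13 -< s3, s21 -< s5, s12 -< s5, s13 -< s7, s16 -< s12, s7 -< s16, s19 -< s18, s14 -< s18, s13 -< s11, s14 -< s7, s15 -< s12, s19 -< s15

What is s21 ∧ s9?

s7

Common lower bounds of {s21, s9}: s13, s14, s4, s7.
The greatest among these is s7.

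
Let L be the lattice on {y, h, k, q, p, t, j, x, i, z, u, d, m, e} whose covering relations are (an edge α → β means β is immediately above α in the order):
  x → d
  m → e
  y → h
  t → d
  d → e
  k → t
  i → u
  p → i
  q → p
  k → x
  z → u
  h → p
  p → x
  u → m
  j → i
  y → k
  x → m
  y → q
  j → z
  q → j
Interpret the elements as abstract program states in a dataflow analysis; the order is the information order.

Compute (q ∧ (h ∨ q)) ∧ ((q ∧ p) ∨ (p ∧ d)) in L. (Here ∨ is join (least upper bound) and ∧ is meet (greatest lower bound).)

q

h ∨ q = p
q ∧ p = q
q ∧ p = q
p ∧ d = p
q ∨ p = p
q ∧ p = q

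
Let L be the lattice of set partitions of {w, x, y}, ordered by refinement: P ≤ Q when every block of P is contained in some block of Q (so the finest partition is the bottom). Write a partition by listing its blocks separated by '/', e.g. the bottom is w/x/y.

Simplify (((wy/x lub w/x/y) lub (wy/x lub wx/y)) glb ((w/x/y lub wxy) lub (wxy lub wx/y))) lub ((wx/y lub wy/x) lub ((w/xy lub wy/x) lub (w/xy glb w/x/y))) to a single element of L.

wxy

wy/x ∨ w/x/y = wy/x
wy/x ∨ wx/y = wxy
wy/x ∨ wxy = wxy
w/x/y ∨ wxy = wxy
wxy ∨ wx/y = wxy
wxy ∨ wxy = wxy
wxy ∧ wxy = wxy
wx/y ∨ wy/x = wxy
w/xy ∨ wy/x = wxy
w/xy ∧ w/x/y = w/x/y
wxy ∨ w/x/y = wxy
wxy ∨ wxy = wxy
wxy ∨ wxy = wxy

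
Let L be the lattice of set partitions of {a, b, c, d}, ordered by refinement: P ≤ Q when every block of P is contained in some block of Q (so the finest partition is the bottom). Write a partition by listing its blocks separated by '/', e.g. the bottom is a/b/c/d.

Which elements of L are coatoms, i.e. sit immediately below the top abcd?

a/bcd, ab/cd, abc/d, abd/c, ac/bd, acd/b, ad/bc

The coatoms are exactly the elements covered by abcd: a/bcd, ab/cd, abc/d, abd/c, ac/bd, acd/b, ad/bc.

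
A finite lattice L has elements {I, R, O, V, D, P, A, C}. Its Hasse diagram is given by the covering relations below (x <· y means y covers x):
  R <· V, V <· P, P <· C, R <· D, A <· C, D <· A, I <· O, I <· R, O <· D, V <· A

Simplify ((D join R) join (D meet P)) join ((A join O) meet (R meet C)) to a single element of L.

D ∨ R = D
D ∧ P = R
D ∨ R = D
A ∨ O = A
R ∧ C = R
A ∧ R = R
D ∨ R = D

D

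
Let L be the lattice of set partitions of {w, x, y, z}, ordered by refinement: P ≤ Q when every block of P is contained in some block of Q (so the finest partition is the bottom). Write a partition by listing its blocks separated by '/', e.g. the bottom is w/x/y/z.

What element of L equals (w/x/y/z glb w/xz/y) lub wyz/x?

w/x/y/z ∧ w/xz/y = w/x/y/z
w/x/y/z ∨ wyz/x = wyz/x

wyz/x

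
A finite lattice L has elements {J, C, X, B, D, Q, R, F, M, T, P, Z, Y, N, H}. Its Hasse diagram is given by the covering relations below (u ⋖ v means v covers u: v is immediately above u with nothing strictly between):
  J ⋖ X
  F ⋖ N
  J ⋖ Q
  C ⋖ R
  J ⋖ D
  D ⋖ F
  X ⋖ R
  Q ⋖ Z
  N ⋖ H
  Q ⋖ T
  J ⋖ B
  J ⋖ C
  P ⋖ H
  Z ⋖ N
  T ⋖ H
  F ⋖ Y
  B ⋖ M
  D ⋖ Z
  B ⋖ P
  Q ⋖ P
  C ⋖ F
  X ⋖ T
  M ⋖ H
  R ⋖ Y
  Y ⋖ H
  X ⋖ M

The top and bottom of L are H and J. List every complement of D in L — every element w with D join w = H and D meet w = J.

B, M, P, T

Need w with D ∨ w = H and D ∧ w = J.
Checking each element gives: B, M, P, T.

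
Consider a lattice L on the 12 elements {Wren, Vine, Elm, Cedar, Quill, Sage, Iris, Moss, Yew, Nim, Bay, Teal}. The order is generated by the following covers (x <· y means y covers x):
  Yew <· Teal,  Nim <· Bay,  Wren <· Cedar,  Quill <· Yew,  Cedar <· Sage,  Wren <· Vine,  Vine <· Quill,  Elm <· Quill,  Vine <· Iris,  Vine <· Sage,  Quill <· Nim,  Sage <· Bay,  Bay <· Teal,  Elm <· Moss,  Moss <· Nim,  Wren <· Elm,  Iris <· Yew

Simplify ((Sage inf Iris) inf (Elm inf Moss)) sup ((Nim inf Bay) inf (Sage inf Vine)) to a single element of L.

Sage ∧ Iris = Vine
Elm ∧ Moss = Elm
Vine ∧ Elm = Wren
Nim ∧ Bay = Nim
Sage ∧ Vine = Vine
Nim ∧ Vine = Vine
Wren ∨ Vine = Vine

Vine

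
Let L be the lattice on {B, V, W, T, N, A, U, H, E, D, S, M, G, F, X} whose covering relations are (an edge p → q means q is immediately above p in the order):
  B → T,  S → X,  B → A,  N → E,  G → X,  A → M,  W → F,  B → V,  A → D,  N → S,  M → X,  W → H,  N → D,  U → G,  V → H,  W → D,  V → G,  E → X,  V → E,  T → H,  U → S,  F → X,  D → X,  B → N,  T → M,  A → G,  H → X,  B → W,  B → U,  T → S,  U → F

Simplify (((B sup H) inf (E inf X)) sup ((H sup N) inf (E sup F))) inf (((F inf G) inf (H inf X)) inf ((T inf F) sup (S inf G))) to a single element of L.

B

B ∨ H = H
E ∧ X = E
H ∧ E = V
H ∨ N = X
E ∨ F = X
X ∧ X = X
V ∨ X = X
F ∧ G = U
H ∧ X = H
U ∧ H = B
T ∧ F = B
S ∧ G = U
B ∨ U = U
B ∧ U = B
X ∧ B = B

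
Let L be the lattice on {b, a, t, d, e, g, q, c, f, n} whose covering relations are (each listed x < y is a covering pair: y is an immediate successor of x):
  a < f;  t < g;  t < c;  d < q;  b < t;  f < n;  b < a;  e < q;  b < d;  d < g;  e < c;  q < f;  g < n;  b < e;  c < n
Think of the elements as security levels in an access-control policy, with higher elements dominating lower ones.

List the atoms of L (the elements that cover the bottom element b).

a, d, e, t

The atoms are exactly the elements that cover b: a, d, e, t.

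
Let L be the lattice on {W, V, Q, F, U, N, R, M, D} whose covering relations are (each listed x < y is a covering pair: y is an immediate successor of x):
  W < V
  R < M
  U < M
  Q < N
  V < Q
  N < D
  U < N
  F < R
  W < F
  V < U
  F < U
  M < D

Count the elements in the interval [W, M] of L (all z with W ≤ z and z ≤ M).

6

The interval [W, M] = {F, M, R, U, V, W}, which has 6 elements.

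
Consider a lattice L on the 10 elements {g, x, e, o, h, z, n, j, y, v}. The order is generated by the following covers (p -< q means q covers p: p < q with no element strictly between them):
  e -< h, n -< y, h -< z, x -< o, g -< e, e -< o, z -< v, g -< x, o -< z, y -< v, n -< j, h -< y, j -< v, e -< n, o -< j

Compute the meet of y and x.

Common lower bounds of {y, x}: g.
The greatest among these is g.

g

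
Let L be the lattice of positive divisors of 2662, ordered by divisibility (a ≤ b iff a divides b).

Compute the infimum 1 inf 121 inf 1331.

Common lower bounds of {1, 121, 1331}: 1.
The greatest among these is 1.

1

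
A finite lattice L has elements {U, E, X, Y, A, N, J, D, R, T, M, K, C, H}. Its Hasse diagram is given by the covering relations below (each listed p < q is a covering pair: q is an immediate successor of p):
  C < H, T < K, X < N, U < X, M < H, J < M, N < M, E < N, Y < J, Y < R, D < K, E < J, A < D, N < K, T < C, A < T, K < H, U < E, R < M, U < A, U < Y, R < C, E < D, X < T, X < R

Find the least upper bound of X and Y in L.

R

Common upper bounds of {X, Y}: C, H, M, R.
The least among these is R.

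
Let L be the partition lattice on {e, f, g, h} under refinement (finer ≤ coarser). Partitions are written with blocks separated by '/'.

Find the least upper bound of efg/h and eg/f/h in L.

efg/h

The join of efg/h and eg/f/h merges any blocks that overlap across the partitions, giving efg/h.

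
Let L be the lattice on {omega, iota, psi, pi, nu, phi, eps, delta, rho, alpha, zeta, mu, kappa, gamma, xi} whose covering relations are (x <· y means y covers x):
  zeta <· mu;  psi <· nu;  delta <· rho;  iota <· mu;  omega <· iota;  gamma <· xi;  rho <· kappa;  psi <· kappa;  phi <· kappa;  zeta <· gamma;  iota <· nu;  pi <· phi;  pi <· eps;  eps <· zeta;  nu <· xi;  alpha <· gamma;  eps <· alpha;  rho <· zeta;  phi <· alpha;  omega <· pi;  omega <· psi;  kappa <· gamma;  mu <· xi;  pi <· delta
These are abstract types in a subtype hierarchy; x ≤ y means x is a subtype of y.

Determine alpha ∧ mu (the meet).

eps

Common lower bounds of {alpha, mu}: eps, omega, pi.
The greatest among these is eps.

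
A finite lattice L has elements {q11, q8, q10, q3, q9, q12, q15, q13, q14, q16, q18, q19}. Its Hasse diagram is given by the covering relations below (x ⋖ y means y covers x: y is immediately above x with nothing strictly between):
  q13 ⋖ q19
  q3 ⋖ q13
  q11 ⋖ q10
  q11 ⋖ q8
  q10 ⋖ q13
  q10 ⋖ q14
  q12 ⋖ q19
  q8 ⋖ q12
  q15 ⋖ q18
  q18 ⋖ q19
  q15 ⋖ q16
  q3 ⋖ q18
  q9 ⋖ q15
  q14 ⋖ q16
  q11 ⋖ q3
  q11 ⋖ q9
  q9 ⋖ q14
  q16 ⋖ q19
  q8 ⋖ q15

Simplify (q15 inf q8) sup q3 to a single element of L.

q18

q15 ∧ q8 = q8
q8 ∨ q3 = q18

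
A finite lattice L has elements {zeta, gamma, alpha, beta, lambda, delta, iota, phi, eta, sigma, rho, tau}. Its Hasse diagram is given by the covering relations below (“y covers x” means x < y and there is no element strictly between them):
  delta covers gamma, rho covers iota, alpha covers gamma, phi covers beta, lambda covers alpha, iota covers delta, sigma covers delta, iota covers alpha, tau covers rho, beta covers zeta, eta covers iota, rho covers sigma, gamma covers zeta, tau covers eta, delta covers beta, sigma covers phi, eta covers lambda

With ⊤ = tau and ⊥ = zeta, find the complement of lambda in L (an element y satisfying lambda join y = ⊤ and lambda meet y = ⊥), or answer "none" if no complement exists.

Need y with lambda ∨ y = tau and lambda ∧ y = zeta.
Checking each element gives: phi.

phi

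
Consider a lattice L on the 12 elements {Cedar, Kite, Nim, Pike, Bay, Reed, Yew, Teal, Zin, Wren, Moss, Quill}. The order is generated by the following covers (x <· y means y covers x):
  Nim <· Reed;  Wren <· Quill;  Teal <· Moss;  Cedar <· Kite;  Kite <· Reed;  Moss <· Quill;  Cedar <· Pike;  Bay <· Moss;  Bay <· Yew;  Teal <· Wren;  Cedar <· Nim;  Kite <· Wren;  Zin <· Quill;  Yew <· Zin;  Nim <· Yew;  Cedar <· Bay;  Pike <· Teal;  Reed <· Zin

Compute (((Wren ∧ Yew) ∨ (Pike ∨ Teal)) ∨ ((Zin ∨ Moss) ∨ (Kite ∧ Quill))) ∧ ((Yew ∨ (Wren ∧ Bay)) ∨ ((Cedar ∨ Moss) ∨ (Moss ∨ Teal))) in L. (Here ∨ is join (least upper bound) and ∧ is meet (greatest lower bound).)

Quill

Wren ∧ Yew = Cedar
Pike ∨ Teal = Teal
Cedar ∨ Teal = Teal
Zin ∨ Moss = Quill
Kite ∧ Quill = Kite
Quill ∨ Kite = Quill
Teal ∨ Quill = Quill
Wren ∧ Bay = Cedar
Yew ∨ Cedar = Yew
Cedar ∨ Moss = Moss
Moss ∨ Teal = Moss
Moss ∨ Moss = Moss
Yew ∨ Moss = Quill
Quill ∧ Quill = Quill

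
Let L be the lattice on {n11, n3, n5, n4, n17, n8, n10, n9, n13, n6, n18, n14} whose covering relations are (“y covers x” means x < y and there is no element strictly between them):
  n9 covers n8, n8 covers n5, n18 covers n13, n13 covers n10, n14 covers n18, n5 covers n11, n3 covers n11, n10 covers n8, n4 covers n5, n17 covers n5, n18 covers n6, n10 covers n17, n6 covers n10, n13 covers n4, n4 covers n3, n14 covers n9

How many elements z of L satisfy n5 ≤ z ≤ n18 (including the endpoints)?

8

The interval [n5, n18] = {n10, n13, n17, n18, n4, n5, n6, n8}, which has 8 elements.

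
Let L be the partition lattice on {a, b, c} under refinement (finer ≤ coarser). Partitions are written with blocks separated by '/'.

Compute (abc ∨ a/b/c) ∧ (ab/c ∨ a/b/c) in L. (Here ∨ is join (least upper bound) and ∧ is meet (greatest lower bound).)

abc ∨ a/b/c = abc
ab/c ∨ a/b/c = ab/c
abc ∧ ab/c = ab/c

ab/c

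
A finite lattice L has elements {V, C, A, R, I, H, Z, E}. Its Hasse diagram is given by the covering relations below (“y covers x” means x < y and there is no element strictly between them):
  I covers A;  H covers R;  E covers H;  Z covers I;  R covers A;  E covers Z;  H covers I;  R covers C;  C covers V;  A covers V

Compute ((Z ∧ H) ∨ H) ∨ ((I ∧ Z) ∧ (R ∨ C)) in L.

Z ∧ H = I
I ∨ H = H
I ∧ Z = I
R ∨ C = R
I ∧ R = A
H ∨ A = H

H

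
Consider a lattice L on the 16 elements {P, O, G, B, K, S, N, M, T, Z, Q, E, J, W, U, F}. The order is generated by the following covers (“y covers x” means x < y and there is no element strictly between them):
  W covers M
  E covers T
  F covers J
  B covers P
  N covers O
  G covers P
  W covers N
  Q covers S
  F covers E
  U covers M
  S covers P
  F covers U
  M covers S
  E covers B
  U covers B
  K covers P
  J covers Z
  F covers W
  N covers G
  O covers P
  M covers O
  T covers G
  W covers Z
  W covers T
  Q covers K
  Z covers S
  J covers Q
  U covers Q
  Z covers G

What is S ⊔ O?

M

Common upper bounds of {S, O}: F, M, U, W.
The least among these is M.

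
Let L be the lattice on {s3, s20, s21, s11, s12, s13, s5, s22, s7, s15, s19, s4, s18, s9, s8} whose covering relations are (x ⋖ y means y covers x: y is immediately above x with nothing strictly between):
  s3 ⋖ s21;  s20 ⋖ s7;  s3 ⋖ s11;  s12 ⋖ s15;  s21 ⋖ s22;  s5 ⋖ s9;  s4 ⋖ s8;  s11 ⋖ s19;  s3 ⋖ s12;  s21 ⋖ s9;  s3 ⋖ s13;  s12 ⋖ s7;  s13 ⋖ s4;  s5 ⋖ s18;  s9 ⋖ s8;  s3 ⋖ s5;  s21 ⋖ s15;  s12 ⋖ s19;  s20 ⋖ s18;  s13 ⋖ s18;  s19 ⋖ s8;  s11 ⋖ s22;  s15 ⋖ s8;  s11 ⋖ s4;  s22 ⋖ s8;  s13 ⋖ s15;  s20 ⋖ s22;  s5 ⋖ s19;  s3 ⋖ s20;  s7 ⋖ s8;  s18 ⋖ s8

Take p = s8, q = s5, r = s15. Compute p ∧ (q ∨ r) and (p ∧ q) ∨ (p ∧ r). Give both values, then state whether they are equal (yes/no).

s8; s8; yes

q ∨ r = s8, so p ∧ (q ∨ r) = s8 ∧ s8 = s8.
p ∧ q = s5 and p ∧ r = s15, so (p ∧ q) ∨ (p ∧ r) = s5 ∨ s15 = s8.
Equal: yes.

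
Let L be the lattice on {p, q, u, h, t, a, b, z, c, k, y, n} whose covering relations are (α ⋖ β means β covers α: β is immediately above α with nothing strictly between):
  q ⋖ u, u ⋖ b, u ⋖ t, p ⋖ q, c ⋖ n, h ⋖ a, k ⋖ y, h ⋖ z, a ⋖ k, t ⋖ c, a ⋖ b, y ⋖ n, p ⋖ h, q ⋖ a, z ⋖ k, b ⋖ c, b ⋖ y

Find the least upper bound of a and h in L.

a

Common upper bounds of {a, h}: a, b, c, k, n, y.
The least among these is a.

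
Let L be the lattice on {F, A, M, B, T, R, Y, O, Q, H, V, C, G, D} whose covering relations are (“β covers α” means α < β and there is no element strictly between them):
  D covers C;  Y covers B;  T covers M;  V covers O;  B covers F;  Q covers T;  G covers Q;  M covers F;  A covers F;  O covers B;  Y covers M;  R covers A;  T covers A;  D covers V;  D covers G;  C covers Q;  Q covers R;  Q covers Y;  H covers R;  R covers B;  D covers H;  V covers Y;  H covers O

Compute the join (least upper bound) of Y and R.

Common upper bounds of {Y, R}: C, D, G, Q.
The least among these is Q.

Q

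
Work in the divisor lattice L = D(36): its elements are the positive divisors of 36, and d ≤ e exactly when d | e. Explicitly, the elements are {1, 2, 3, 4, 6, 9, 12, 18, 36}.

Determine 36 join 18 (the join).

36

Common upper bounds of {36, 18}: 36.
The least among these is 36.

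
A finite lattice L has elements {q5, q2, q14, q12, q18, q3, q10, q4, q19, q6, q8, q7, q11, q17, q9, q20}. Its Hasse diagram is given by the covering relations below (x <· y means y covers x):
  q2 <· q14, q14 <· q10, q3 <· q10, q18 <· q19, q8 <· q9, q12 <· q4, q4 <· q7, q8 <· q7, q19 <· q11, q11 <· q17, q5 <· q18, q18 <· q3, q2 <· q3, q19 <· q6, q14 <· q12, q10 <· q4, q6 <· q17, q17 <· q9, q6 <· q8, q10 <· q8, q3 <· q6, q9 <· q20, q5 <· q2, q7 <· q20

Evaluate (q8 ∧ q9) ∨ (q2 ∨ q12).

q8 ∧ q9 = q8
q2 ∨ q12 = q12
q8 ∨ q12 = q7

q7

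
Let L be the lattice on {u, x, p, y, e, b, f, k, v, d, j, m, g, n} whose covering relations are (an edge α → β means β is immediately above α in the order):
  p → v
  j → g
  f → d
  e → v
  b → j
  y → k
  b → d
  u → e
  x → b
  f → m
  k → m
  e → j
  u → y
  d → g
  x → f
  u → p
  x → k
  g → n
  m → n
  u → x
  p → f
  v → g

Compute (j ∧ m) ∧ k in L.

x

j ∧ m = x
x ∧ k = x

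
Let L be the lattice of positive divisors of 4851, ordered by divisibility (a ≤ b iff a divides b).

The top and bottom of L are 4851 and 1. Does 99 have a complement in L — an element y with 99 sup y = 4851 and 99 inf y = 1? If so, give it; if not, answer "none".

49

Need y with 99 ∨ y = 4851 and 99 ∧ y = 1.
Checking each element gives: 49.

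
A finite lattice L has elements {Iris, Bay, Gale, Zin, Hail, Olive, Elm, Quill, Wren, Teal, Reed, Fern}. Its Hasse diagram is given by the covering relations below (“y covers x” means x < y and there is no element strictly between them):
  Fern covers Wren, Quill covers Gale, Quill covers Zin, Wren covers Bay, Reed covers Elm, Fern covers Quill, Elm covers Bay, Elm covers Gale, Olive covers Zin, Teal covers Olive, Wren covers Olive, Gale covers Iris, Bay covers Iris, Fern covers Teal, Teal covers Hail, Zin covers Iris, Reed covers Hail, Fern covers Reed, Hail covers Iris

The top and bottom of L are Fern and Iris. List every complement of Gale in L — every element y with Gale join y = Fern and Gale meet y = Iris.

Need y with Gale ∨ y = Fern and Gale ∧ y = Iris.
Checking each element gives: Olive, Teal, Wren.

Olive, Teal, Wren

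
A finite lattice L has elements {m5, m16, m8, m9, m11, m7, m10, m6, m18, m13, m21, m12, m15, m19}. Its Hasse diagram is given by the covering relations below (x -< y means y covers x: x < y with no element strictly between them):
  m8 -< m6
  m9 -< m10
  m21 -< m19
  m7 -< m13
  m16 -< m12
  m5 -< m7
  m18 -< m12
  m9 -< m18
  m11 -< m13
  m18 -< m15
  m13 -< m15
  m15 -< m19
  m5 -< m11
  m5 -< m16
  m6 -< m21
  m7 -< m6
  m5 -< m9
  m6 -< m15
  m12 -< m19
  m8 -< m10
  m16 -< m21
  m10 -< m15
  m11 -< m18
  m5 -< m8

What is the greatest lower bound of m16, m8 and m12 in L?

Common lower bounds of {m16, m8, m12}: m5.
The greatest among these is m5.

m5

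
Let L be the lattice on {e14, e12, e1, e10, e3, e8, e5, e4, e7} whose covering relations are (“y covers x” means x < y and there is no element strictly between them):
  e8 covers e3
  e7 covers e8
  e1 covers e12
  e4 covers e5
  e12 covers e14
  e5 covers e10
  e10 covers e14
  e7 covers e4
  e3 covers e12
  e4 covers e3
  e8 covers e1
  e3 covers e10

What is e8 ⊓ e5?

e10

Common lower bounds of {e8, e5}: e10, e14.
The greatest among these is e10.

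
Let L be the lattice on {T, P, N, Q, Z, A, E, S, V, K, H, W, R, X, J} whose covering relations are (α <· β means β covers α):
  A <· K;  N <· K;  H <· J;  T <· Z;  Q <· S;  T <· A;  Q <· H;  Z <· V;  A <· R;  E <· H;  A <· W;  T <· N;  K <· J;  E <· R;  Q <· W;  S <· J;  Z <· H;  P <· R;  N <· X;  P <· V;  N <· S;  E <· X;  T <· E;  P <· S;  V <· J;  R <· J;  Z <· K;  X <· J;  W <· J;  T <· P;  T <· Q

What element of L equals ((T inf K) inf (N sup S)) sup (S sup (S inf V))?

T ∧ K = T
N ∨ S = S
T ∧ S = T
S ∧ V = P
S ∨ P = S
T ∨ S = S

S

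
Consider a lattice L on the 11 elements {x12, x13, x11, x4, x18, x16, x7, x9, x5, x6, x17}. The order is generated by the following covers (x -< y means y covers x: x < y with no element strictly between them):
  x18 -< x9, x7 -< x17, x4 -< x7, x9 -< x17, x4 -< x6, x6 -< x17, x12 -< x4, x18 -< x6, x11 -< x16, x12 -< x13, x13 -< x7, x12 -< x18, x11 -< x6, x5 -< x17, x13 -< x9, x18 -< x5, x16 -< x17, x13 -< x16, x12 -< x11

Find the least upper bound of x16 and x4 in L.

Common upper bounds of {x16, x4}: x17.
The least among these is x17.

x17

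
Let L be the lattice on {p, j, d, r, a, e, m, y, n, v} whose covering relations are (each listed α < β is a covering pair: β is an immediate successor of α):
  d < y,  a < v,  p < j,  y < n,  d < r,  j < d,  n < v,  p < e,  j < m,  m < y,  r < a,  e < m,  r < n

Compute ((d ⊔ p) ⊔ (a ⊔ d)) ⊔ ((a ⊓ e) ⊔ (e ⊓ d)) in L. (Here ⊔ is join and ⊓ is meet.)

d ∨ p = d
a ∨ d = a
d ∨ a = a
a ∧ e = p
e ∧ d = p
p ∨ p = p
a ∨ p = a

a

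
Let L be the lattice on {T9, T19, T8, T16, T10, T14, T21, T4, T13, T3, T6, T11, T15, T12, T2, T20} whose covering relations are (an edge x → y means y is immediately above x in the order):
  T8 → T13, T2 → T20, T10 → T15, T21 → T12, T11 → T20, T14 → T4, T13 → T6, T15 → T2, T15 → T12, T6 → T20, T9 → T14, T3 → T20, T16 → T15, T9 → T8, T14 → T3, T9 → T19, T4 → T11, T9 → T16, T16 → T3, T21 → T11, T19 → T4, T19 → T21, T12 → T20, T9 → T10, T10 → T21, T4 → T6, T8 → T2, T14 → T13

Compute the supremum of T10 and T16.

T15

Common upper bounds of {T10, T16}: T12, T15, T2, T20.
The least among these is T15.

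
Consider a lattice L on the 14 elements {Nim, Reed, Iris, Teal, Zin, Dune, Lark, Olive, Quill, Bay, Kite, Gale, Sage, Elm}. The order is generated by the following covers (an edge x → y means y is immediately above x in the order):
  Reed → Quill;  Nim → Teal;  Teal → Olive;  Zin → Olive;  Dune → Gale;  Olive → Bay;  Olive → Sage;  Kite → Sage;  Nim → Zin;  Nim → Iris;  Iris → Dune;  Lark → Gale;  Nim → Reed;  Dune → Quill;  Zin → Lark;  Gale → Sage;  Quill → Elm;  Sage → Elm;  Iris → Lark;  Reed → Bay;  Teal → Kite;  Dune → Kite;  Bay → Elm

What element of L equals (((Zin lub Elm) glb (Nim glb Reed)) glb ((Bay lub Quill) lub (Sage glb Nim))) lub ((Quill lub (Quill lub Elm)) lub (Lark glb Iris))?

Zin ∨ Elm = Elm
Nim ∧ Reed = Nim
Elm ∧ Nim = Nim
Bay ∨ Quill = Elm
Sage ∧ Nim = Nim
Elm ∨ Nim = Elm
Nim ∧ Elm = Nim
Quill ∨ Elm = Elm
Quill ∨ Elm = Elm
Lark ∧ Iris = Iris
Elm ∨ Iris = Elm
Nim ∨ Elm = Elm

Elm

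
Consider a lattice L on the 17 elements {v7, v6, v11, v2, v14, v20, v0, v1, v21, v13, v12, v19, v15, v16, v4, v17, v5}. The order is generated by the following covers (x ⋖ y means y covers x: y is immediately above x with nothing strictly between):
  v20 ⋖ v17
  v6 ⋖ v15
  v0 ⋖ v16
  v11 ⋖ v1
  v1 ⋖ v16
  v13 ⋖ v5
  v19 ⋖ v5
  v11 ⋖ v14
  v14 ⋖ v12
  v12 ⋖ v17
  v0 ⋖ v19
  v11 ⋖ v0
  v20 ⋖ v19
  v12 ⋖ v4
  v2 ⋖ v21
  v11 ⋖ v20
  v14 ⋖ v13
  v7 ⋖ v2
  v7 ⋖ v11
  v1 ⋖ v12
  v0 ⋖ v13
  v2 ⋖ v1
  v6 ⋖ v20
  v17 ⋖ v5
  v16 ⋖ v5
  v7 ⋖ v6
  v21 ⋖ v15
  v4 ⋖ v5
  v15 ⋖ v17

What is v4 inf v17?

Common lower bounds of {v4, v17}: v1, v11, v12, v14, v2, v7.
The greatest among these is v12.

v12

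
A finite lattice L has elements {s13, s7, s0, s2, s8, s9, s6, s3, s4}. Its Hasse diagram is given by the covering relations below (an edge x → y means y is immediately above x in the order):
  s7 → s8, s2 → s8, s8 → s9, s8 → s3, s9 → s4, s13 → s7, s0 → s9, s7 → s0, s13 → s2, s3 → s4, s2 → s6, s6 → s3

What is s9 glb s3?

s8

Common lower bounds of {s9, s3}: s13, s2, s7, s8.
The greatest among these is s8.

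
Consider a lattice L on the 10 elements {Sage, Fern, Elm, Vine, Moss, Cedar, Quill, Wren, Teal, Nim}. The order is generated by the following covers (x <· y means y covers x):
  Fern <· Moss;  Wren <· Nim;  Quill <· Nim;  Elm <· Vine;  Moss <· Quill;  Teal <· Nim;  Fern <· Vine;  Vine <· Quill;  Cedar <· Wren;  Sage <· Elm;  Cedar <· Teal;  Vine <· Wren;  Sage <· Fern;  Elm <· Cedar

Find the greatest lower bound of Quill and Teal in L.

Common lower bounds of {Quill, Teal}: Elm, Sage.
The greatest among these is Elm.

Elm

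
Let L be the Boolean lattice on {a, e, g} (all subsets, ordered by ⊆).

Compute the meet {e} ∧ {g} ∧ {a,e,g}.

{}

Under ⊆, meet is intersection: {e} ∩ {g} ∩ {a,e,g} = {}.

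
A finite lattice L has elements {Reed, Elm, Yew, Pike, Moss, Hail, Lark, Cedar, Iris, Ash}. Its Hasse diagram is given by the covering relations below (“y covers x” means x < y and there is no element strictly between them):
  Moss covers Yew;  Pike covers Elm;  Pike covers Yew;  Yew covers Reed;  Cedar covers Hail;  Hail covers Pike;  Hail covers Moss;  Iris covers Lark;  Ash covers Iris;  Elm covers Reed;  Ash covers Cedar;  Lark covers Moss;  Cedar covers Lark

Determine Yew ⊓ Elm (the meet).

Common lower bounds of {Yew, Elm}: Reed.
The greatest among these is Reed.

Reed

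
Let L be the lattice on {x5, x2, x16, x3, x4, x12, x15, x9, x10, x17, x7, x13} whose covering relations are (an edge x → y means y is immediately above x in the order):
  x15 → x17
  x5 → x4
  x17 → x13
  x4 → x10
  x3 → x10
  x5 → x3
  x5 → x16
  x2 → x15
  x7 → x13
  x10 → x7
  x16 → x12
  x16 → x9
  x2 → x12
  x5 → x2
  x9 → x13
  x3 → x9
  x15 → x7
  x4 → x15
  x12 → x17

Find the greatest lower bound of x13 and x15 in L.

x15

Common lower bounds of {x13, x15}: x15, x2, x4, x5.
The greatest among these is x15.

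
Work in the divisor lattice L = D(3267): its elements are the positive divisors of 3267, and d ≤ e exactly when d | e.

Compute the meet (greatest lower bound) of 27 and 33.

In the divisibility order, the meet is the greatest common divisor: gcd(27, 33) = 3.

3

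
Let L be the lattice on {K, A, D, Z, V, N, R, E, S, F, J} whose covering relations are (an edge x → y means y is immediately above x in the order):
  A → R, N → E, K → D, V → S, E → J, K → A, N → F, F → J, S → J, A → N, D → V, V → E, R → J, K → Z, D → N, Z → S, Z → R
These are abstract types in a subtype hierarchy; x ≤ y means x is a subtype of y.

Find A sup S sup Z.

Common upper bounds of {A, S, Z}: J.
The least among these is J.

J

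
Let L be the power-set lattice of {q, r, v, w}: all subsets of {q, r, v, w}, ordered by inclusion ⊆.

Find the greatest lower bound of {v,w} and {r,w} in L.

{w}

Under ⊆, meet is intersection: {v,w} ∩ {r,w} = {w}.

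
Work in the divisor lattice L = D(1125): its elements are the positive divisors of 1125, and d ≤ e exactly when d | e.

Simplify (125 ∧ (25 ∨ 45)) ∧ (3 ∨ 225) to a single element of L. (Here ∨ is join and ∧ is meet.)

25 ∨ 45 = 225
125 ∧ 225 = 25
3 ∨ 225 = 225
25 ∧ 225 = 25

25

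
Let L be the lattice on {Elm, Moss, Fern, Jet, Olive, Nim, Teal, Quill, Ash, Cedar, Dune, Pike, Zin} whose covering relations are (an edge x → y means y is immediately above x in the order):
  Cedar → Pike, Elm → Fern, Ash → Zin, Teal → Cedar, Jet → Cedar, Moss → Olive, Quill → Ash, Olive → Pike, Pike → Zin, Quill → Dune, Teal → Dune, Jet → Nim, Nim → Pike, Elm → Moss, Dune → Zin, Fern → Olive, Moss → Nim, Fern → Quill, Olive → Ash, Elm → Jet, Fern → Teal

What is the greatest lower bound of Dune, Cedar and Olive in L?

Fern

Common lower bounds of {Dune, Cedar, Olive}: Elm, Fern.
The greatest among these is Fern.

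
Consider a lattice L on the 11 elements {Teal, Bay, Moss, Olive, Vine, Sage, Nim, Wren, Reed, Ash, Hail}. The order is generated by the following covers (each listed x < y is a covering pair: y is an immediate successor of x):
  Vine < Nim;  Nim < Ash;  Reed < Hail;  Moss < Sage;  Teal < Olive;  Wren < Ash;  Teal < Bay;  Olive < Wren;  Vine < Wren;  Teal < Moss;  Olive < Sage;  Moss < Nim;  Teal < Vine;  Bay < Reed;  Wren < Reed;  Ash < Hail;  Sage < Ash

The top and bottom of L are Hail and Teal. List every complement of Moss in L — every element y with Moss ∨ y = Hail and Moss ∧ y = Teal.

Bay, Reed

Need y with Moss ∨ y = Hail and Moss ∧ y = Teal.
Checking each element gives: Bay, Reed.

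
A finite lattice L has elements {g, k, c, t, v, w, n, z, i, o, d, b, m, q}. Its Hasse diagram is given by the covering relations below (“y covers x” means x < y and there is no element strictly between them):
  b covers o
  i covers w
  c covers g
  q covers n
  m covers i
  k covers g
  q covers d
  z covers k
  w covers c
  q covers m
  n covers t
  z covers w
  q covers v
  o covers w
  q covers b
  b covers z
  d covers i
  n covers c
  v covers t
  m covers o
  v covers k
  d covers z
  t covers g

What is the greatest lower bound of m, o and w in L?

Common lower bounds of {m, o, w}: c, g, w.
The greatest among these is w.

w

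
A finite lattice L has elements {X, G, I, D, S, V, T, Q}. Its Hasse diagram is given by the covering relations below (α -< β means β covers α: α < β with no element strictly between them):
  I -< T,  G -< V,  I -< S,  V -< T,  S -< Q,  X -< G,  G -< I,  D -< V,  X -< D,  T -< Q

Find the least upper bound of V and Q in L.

Common upper bounds of {V, Q}: Q.
The least among these is Q.

Q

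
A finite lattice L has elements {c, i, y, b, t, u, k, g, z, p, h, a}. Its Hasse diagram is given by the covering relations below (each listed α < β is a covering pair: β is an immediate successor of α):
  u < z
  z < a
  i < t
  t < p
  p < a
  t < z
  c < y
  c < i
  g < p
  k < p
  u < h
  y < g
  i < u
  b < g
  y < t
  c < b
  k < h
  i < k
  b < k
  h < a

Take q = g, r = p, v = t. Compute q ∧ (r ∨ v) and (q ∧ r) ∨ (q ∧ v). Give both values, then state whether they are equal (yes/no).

r ∨ v = p, so q ∧ (r ∨ v) = g ∧ p = g.
q ∧ r = g and q ∧ v = y, so (q ∧ r) ∨ (q ∧ v) = g ∨ y = g.
Equal: yes.

g; g; yes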